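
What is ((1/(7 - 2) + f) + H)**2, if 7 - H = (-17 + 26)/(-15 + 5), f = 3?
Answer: 12321/100 ≈ 123.21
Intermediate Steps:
H = 79/10 (H = 7 - (-17 + 26)/(-15 + 5) = 7 - 9/(-10) = 7 - 9*(-1)/10 = 7 - 1*(-9/10) = 7 + 9/10 = 79/10 ≈ 7.9000)
((1/(7 - 2) + f) + H)**2 = ((1/(7 - 2) + 3) + 79/10)**2 = ((1/5 + 3) + 79/10)**2 = (16/5 + 79/10)**2 = (111/10)**2 = 12321/100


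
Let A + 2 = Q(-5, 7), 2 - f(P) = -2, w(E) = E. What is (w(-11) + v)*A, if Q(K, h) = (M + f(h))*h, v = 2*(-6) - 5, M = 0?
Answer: -728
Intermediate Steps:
v = -17 (v = -12 - 5 = -17)
f(P) = 4 (f(P) = 2 - 1*(-2) = 2 + 2 = 4)
Q(K, h) = 4*h (Q(K, h) = (0 + 4)*h = 4*h)
A = 26 (A = -2 + 4*7 = -2 + 28 = 26)
(w(-11) + v)*A = (-11 - 17)*26 = -28*26 = -728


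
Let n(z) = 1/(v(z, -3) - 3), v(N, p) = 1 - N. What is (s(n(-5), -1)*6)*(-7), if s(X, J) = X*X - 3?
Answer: 364/3 ≈ 121.33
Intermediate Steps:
n(z) = 1/(-2 - z) (n(z) = 1/((1 - z) - 3) = 1/(-2 - z))
s(X, J) = -3 + X² (s(X, J) = X² - 3 = -3 + X²)
(s(n(-5), -1)*6)*(-7) = ((-3 + (-1/(2 - 5))²)*6)*(-7) = ((-3 + (-1/(-3))²)*6)*(-7) = ((-3 + (-1*(-⅓))²)*6)*(-7) = ((-3 + (⅓)²)*6)*(-7) = ((-3 + ⅑)*6)*(-7) = -26/9*6*(-7) = -52/3*(-7) = 364/3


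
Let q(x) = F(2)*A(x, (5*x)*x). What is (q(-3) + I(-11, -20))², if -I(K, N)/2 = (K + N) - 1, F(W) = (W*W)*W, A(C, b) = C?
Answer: 1600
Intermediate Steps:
F(W) = W³ (F(W) = W²*W = W³)
I(K, N) = 2 - 2*K - 2*N (I(K, N) = -2*((K + N) - 1) = -2*(-1 + K + N) = 2 - 2*K - 2*N)
q(x) = 8*x (q(x) = 2³*x = 8*x)
(q(-3) + I(-11, -20))² = (8*(-3) + (2 - 2*(-11) - 2*(-20)))² = (-24 + (2 + 22 + 40))² = (-24 + 64)² = 40² = 1600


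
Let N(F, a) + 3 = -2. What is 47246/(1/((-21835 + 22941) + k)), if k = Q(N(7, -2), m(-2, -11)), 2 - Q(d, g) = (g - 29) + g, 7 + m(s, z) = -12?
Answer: 55514050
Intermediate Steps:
m(s, z) = -19 (m(s, z) = -7 - 12 = -19)
N(F, a) = -5 (N(F, a) = -3 - 2 = -5)
Q(d, g) = 31 - 2*g (Q(d, g) = 2 - ((g - 29) + g) = 2 - ((-29 + g) + g) = 2 - (-29 + 2*g) = 2 + (29 - 2*g) = 31 - 2*g)
k = 69 (k = 31 - 2*(-19) = 31 + 38 = 69)
47246/(1/((-21835 + 22941) + k)) = 47246/(1/((-21835 + 22941) + 69)) = 47246/(1/(1106 + 69)) = 47246/(1/1175) = 47246*1175 = 55514050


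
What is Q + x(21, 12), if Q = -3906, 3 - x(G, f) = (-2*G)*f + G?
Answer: -3420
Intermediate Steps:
x(G, f) = 3 - G + 2*G*f (x(G, f) = 3 - ((-2*G)*f + G) = 3 - (-2*G*f + G) = 3 - (G - 2*G*f) = 3 + (-G + 2*G*f) = 3 - G + 2*G*f)
Q + x(21, 12) = -3906 + (3 - 1*21 + 2*21*12) = -3906 + (3 - 21 + 504) = -3906 + 486 = -3420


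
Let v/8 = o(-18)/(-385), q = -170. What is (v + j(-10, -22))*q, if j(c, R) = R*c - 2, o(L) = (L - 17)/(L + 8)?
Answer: -407524/11 ≈ -37048.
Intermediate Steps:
o(L) = (-17 + L)/(8 + L)
j(c, R) = -2 + R*c
v = -4/55 (v = 8*(((-17 - 18)/(8 - 18))/(-385)) = 8*((-35/(-10))*(-1/385)) = 8*(-⅒*(-35)*(-1/385)) = 8*((7/2)*(-1/385)) = 8*(-1/110) = -4/55 ≈ -0.072727)
(v + j(-10, -22))*q = (-4/55 + (-2 - 22*(-10)))*(-170) = (-4/55 + (-2 + 220))*(-170) = (-4/55 + 218)*(-170) = (11986/55)*(-170) = -407524/11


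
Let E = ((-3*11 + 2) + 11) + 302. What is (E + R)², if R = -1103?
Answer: 674041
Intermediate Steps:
E = 282 (E = ((-33 + 2) + 11) + 302 = (-31 + 11) + 302 = -20 + 302 = 282)
(E + R)² = (282 - 1103)² = (-821)² = 674041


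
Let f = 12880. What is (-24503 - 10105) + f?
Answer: -21728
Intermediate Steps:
(-24503 - 10105) + f = (-24503 - 10105) + 12880 = -34608 + 12880 = -21728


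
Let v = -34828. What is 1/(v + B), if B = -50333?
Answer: -1/85161 ≈ -1.1742e-5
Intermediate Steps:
1/(v + B) = 1/(-34828 - 50333) = 1/(-85161) = -1/85161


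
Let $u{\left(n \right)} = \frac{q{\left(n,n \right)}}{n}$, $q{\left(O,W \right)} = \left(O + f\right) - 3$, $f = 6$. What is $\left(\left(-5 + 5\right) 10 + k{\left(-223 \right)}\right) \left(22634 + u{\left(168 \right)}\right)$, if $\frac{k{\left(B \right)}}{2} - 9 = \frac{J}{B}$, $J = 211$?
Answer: $\frac{569134889}{1561} \approx 3.646 \cdot 10^{5}$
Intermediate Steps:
$q{\left(O,W \right)} = 3 + O$ ($q{\left(O,W \right)} = \left(O + 6\right) - 3 = \left(6 + O\right) - 3 = 3 + O$)
$k{\left(B \right)} = 18 + \frac{422}{B}$ ($k{\left(B \right)} = 18 + 2 \frac{211}{B} = 18 + \frac{422}{B}$)
$u{\left(n \right)} = \frac{3 + n}{n}$
$\left(\left(-5 + 5\right) 10 + k{\left(-223 \right)}\right) \left(22634 + u{\left(168 \right)}\right) = \left(\left(-5 + 5\right) 10 + \left(18 + \frac{422}{-223}\right)\right) \left(22634 + \frac{3 + 168}{168}\right) = \left(0 \cdot 10 + \left(18 + 422 \left(- \frac{1}{223}\right)\right)\right) \left(22634 + \frac{1}{168} \cdot 171\right) = \left(0 + \left(18 - \frac{422}{223}\right)\right) \left(22634 + \frac{57}{56}\right) = \left(0 + \frac{3592}{223}\right) \frac{1267561}{56} = \frac{3592}{223} \cdot \frac{1267561}{56} = \frac{569134889}{1561}$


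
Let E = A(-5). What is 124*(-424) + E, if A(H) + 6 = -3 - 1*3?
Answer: -52588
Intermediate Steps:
A(H) = -12 (A(H) = -6 + (-3 - 1*3) = -6 + (-3 - 3) = -6 - 6 = -12)
E = -12
124*(-424) + E = 124*(-424) - 12 = -52576 - 12 = -52588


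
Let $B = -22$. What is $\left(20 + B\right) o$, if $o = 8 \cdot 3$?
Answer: $-48$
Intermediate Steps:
$o = 24$
$\left(20 + B\right) o = \left(20 - 22\right) 24 = \left(-2\right) 24 = -48$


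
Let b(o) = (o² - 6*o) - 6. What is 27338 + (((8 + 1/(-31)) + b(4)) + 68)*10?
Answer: 866688/31 ≈ 27958.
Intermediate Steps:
b(o) = -6 + o² - 6*o
27338 + (((8 + 1/(-31)) + b(4)) + 68)*10 = 27338 + (((8 + 1/(-31)) + (-6 + 4² - 6*4)) + 68)*10 = 27338 + (((8 - 1/31) + (-6 + 16 - 24)) + 68)*10 = 27338 + ((247/31 - 14) + 68)*10 = 27338 + (-187/31 + 68)*10 = 27338 + (1921/31)*10 = 27338 + 19210/31 = 866688/31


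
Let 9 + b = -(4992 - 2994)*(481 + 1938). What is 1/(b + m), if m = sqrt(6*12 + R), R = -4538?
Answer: -690453/3337077417101 - I*sqrt(4466)/23359541919707 ≈ -2.069e-7 - 2.8609e-12*I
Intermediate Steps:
b = -4833171 (b = -9 - (4992 - 2994)*(481 + 1938) = -9 - 1998*2419 = -9 - 1*4833162 = -9 - 4833162 = -4833171)
m = I*sqrt(4466) (m = sqrt(6*12 - 4538) = sqrt(72 - 4538) = sqrt(-4466) = I*sqrt(4466) ≈ 66.828*I)
1/(b + m) = 1/(-4833171 + I*sqrt(4466))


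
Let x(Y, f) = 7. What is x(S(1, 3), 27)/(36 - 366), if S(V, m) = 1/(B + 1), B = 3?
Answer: -7/330 ≈ -0.021212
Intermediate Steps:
S(V, m) = ¼ (S(V, m) = 1/(3 + 1) = 1/4 = ¼)
x(S(1, 3), 27)/(36 - 366) = 7/(36 - 366) = 7/(-330) = 7*(-1/330) = -7/330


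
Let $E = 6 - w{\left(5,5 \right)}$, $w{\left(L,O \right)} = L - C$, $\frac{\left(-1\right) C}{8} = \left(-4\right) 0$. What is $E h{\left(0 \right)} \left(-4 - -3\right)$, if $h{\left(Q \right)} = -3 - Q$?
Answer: $3$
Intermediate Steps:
$C = 0$ ($C = - 8 \left(\left(-4\right) 0\right) = \left(-8\right) 0 = 0$)
$w{\left(L,O \right)} = L$ ($w{\left(L,O \right)} = L - 0 = L + 0 = L$)
$E = 1$ ($E = 6 - 5 = 1$)
$E h{\left(0 \right)} \left(-4 - -3\right) = 1 \left(-3 - 0\right) \left(-4 - -3\right) = 1 \left(-3 + 0\right) \left(-4 + 3\right) = 1 \left(-3\right) \left(-1\right) = \left(-3\right) \left(-1\right) = 3$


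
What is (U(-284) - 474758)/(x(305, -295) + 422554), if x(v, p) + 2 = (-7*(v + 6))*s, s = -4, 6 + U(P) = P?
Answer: -118762/107815 ≈ -1.1015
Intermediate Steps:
U(P) = -6 + P
x(v, p) = 166 + 28*v (x(v, p) = -2 - 7*(v + 6)*(-4) = -2 - 7*(6 + v)*(-4) = -2 + (-42 - 7*v)*(-4) = -2 + (168 + 28*v) = 166 + 28*v)
(U(-284) - 474758)/(x(305, -295) + 422554) = ((-6 - 284) - 474758)/((166 + 28*305) + 422554) = (-290 - 474758)/((166 + 8540) + 422554) = -475048/(8706 + 422554) = -475048/431260 = -475048*1/431260 = -118762/107815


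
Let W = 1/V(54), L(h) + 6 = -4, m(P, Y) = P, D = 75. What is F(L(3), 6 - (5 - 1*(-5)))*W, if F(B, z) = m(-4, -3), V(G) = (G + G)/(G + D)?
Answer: -43/9 ≈ -4.7778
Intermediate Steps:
V(G) = 2*G/(75 + G) (V(G) = (G + G)/(G + 75) = (2*G)/(75 + G) = 2*G/(75 + G))
L(h) = -10 (L(h) = -6 - 4 = -10)
W = 43/36 (W = 1/(2*54/(75 + 54)) = 1/(2*54/129) = 1/(2*54*(1/129)) = 1/(36/43) = 43/36 ≈ 1.1944)
F(B, z) = -4
F(L(3), 6 - (5 - 1*(-5)))*W = -4*43/36 = -43/9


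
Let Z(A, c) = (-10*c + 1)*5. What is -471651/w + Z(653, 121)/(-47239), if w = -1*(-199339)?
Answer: -21075317334/9416575021 ≈ -2.2381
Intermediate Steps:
Z(A, c) = 5 - 50*c (Z(A, c) = (1 - 10*c)*5 = 5 - 50*c)
w = 199339
-471651/w + Z(653, 121)/(-47239) = -471651/199339 + (5 - 50*121)/(-47239) = -471651*1/199339 + (5 - 6050)*(-1/47239) = -471651/199339 - 6045*(-1/47239) = -471651/199339 + 6045/47239 = -21075317334/9416575021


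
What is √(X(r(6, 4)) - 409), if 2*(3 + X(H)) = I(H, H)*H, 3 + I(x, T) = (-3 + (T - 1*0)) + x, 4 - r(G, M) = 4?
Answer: 2*I*√103 ≈ 20.298*I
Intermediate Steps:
r(G, M) = 0 (r(G, M) = 4 - 1*4 = 4 - 4 = 0)
I(x, T) = -6 + T + x (I(x, T) = -3 + ((-3 + (T - 1*0)) + x) = -3 + ((-3 + (T + 0)) + x) = -3 + ((-3 + T) + x) = -3 + (-3 + T + x) = -6 + T + x)
X(H) = -3 + H*(-6 + 2*H)/2 (X(H) = -3 + ((-6 + H + H)*H)/2 = -3 + ((-6 + 2*H)*H)/2 = -3 + (H*(-6 + 2*H))/2 = -3 + H*(-6 + 2*H)/2)
√(X(r(6, 4)) - 409) = √((-3 + 0*(-3 + 0)) - 409) = √((-3 + 0*(-3)) - 409) = √((-3 + 0) - 409) = √(-3 - 409) = √(-412) = 2*I*√103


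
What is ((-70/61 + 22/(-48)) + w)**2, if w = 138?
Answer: 39872501761/2143296 ≈ 18603.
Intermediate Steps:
((-70/61 + 22/(-48)) + w)**2 = ((-70/61 + 22/(-48)) + 138)**2 = ((-70*1/61 + 22*(-1/48)) + 138)**2 = ((-70/61 - 11/24) + 138)**2 = (-2351/1464 + 138)**2 = (199681/1464)**2 = 39872501761/2143296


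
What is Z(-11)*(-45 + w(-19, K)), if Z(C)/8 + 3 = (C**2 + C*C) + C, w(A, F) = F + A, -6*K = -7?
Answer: -114608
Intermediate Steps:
K = 7/6 (K = -1/6*(-7) = 7/6 ≈ 1.1667)
w(A, F) = A + F
Z(C) = -24 + 8*C + 16*C**2 (Z(C) = -24 + 8*((C**2 + C*C) + C) = -24 + 8*((C**2 + C**2) + C) = -24 + 8*(2*C**2 + C) = -24 + 8*(C + 2*C**2) = -24 + (8*C + 16*C**2) = -24 + 8*C + 16*C**2)
Z(-11)*(-45 + w(-19, K)) = (-24 + 8*(-11) + 16*(-11)**2)*(-45 + (-19 + 7/6)) = (-24 - 88 + 16*121)*(-45 - 107/6) = (-24 - 88 + 1936)*(-377/6) = 1824*(-377/6) = -114608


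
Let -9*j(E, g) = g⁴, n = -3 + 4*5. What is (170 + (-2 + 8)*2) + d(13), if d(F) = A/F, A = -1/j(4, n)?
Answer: 197610695/1085773 ≈ 182.00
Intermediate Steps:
n = 17 (n = -3 + 20 = 17)
j(E, g) = -g⁴/9
A = 9/83521 (A = -1/((-⅑*17⁴)) = -1/((-⅑*83521)) = -1/(-83521/9) = -1*(-9/83521) = 9/83521 ≈ 0.00010776)
d(F) = 9/(83521*F)
(170 + (-2 + 8)*2) + d(13) = (170 + (-2 + 8)*2) + (9/83521)/13 = (170 + 6*2) + (9/83521)*(1/13) = (170 + 12) + 9/1085773 = 182 + 9/1085773 = 197610695/1085773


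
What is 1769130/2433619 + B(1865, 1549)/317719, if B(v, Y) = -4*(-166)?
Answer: 563702137486/773206995061 ≈ 0.72904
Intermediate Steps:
B(v, Y) = 664
1769130/2433619 + B(1865, 1549)/317719 = 1769130/2433619 + 664/317719 = 563702137486/773206995061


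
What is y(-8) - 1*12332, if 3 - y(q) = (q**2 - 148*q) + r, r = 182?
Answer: -13759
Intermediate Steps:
y(q) = -179 - q**2 + 148*q (y(q) = 3 - ((q**2 - 148*q) + 182) = 3 - (182 + q**2 - 148*q) = 3 + (-182 - q**2 + 148*q) = -179 - q**2 + 148*q)
y(-8) - 1*12332 = (-179 - 1*(-8)**2 + 148*(-8)) - 1*12332 = (-179 - 1*64 - 1184) - 12332 = (-179 - 64 - 1184) - 12332 = -1427 - 12332 = -13759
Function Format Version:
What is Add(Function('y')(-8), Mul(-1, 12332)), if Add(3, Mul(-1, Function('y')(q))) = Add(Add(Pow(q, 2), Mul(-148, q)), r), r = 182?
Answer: -13759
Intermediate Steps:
Function('y')(q) = Add(-179, Mul(-1, Pow(q, 2)), Mul(148, q)) (Function('y')(q) = Add(3, Mul(-1, Add(Add(Pow(q, 2), Mul(-148, q)), 182))) = Add(3, Mul(-1, Add(182, Pow(q, 2), Mul(-148, q)))) = Add(3, Add(-182, Mul(-1, Pow(q, 2)), Mul(148, q))) = Add(-179, Mul(-1, Pow(q, 2)), Mul(148, q)))
Add(Function('y')(-8), Mul(-1, 12332)) = Add(Add(-179, Mul(-1, Pow(-8, 2)), Mul(148, -8)), Mul(-1, 12332)) = Add(Add(-179, Mul(-1, 64), -1184), -12332) = Add(Add(-179, -64, -1184), -12332) = Add(-1427, -12332) = -13759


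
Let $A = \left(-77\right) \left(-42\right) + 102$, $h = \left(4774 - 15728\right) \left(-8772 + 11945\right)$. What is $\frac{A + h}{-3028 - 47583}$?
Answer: $\frac{34753706}{50611} \approx 686.68$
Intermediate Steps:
$h = -34757042$ ($h = \left(-10954\right) 3173 = -34757042$)
$A = 3336$ ($A = 3234 + 102 = 3336$)
$\frac{A + h}{-3028 - 47583} = \frac{3336 - 34757042}{-3028 - 47583} = - \frac{34753706}{-50611} = \left(-34753706\right) \left(- \frac{1}{50611}\right) = \frac{34753706}{50611}$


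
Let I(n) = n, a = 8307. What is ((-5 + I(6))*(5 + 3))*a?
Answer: 66456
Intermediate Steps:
((-5 + I(6))*(5 + 3))*a = ((-5 + 6)*(5 + 3))*8307 = (1*8)*8307 = 8*8307 = 66456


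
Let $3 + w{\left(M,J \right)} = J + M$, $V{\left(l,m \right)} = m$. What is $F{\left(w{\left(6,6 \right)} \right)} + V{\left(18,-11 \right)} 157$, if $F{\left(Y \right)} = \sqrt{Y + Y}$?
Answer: $-1727 + 3 \sqrt{2} \approx -1722.8$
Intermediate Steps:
$w{\left(M,J \right)} = -3 + J + M$ ($w{\left(M,J \right)} = -3 + \left(J + M\right) = -3 + J + M$)
$F{\left(Y \right)} = \sqrt{2} \sqrt{Y}$ ($F{\left(Y \right)} = \sqrt{2 Y} = \sqrt{2} \sqrt{Y}$)
$F{\left(w{\left(6,6 \right)} \right)} + V{\left(18,-11 \right)} 157 = \sqrt{2} \sqrt{-3 + 6 + 6} - 1727 = \sqrt{2} \sqrt{9} - 1727 = \sqrt{2} \cdot 3 - 1727 = 3 \sqrt{2} - 1727 = -1727 + 3 \sqrt{2}$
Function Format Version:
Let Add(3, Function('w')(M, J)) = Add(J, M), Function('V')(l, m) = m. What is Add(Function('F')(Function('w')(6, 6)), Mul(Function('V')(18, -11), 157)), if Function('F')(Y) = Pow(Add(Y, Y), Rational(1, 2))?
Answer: Add(-1727, Mul(3, Pow(2, Rational(1, 2)))) ≈ -1722.8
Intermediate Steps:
Function('w')(M, J) = Add(-3, J, M) (Function('w')(M, J) = Add(-3, Add(J, M)) = Add(-3, J, M))
Function('F')(Y) = Mul(Pow(2, Rational(1, 2)), Pow(Y, Rational(1, 2))) (Function('F')(Y) = Pow(Mul(2, Y), Rational(1, 2)) = Mul(Pow(2, Rational(1, 2)), Pow(Y, Rational(1, 2))))
Add(Function('F')(Function('w')(6, 6)), Mul(Function('V')(18, -11), 157)) = Add(Mul(Pow(2, Rational(1, 2)), Pow(Add(-3, 6, 6), Rational(1, 2))), Mul(-11, 157)) = Add(Mul(Pow(2, Rational(1, 2)), Pow(9, Rational(1, 2))), -1727) = Add(Mul(Pow(2, Rational(1, 2)), 3), -1727) = Add(Mul(3, Pow(2, Rational(1, 2))), -1727) = Add(-1727, Mul(3, Pow(2, Rational(1, 2))))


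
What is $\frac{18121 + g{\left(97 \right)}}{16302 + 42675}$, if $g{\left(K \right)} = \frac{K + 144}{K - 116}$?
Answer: $\frac{114686}{373521} \approx 0.30704$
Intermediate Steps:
$g{\left(K \right)} = \frac{144 + K}{-116 + K}$
$\frac{18121 + g{\left(97 \right)}}{16302 + 42675} = \frac{18121 + \frac{144 + 97}{-116 + 97}}{16302 + 42675} = \frac{18121 + \frac{1}{-19} \cdot 241}{58977} = \left(18121 - \frac{241}{19}\right) \frac{1}{58977} = \frac{344058}{19} \cdot \frac{1}{58977} = \frac{114686}{373521}$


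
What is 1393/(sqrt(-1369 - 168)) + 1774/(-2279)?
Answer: -1774/2279 - 1393*I*sqrt(1537)/1537 ≈ -0.77841 - 35.532*I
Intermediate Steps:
1393/(sqrt(-1369 - 168)) + 1774/(-2279) = 1393/(sqrt(-1537)) + 1774*(-1/2279) = 1393/((I*sqrt(1537))) - 1774/2279 = 1393*(-I*sqrt(1537)/1537) - 1774/2279 = -1393*I*sqrt(1537)/1537 - 1774/2279 = -1774/2279 - 1393*I*sqrt(1537)/1537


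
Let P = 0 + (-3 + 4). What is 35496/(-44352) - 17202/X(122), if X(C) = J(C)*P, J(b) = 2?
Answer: -5298709/616 ≈ -8601.8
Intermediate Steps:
P = 1 (P = 0 + 1 = 1)
X(C) = 2 (X(C) = 2*1 = 2)
35496/(-44352) - 17202/X(122) = 35496/(-44352) - 17202/2 = 35496*(-1/44352) - 17202*1/2 = -493/616 - 8601 = -5298709/616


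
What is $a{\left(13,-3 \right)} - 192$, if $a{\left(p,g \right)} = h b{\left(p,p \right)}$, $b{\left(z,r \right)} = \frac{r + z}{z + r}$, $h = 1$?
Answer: $-191$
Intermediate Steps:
$b{\left(z,r \right)} = 1$ ($b{\left(z,r \right)} = \frac{r + z}{r + z} = 1$)
$a{\left(p,g \right)} = 1$ ($a{\left(p,g \right)} = 1 \cdot 1 = 1$)
$a{\left(13,-3 \right)} - 192 = 1 - 192 = -191$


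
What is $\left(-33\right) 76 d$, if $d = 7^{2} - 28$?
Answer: $-52668$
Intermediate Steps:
$d = 21$ ($d = 49 - 28 = 21$)
$\left(-33\right) 76 d = \left(-33\right) 76 \cdot 21 = \left(-2508\right) 21 = -52668$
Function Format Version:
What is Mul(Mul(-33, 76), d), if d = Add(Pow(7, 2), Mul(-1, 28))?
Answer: -52668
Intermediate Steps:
d = 21 (d = Add(49, -28) = 21)
Mul(Mul(-33, 76), d) = Mul(Mul(-33, 76), 21) = Mul(-2508, 21) = -52668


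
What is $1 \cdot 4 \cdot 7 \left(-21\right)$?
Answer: $-588$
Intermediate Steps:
$1 \cdot 4 \cdot 7 \left(-21\right) = 4 \cdot 7 \left(-21\right) = 28 \left(-21\right) = -588$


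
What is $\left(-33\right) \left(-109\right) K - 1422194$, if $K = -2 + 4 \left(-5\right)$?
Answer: $-1501328$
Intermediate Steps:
$K = -22$ ($K = -2 - 20 = -22$)
$\left(-33\right) \left(-109\right) K - 1422194 = \left(-33\right) \left(-109\right) \left(-22\right) - 1422194 = 3597 \left(-22\right) - 1422194 = -79134 - 1422194 = -1501328$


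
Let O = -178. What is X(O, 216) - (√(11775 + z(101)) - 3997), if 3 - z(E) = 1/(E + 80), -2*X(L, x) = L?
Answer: 4086 - √385858877/181 ≈ 3977.5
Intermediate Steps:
X(L, x) = -L/2
z(E) = 3 - 1/(80 + E) (z(E) = 3 - 1/(E + 80) = 3 - 1/(80 + E))
X(O, 216) - (√(11775 + z(101)) - 3997) = -½*(-178) - (√(11775 + (239 + 3*101)/(80 + 101)) - 3997) = 89 - (√(11775 + (239 + 303)/181) - 3997) = 89 - (√(11775 + (1/181)*542) - 3997) = 89 - (√(11775 + 542/181) - 3997) = 89 - (√(2131817/181) - 3997) = 89 - (√385858877/181 - 3997) = 89 - (-3997 + √385858877/181) = 89 + (3997 - √385858877/181) = 4086 - √385858877/181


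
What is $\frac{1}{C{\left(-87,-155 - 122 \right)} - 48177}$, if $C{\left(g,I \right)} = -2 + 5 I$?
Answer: $- \frac{1}{49564} \approx -2.0176 \cdot 10^{-5}$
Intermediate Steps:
$\frac{1}{C{\left(-87,-155 - 122 \right)} - 48177} = \frac{1}{\left(-2 + 5 \left(-155 - 122\right)\right) - 48177} = \frac{1}{\left(-2 + 5 \left(-277\right)\right) - 48177} = \frac{1}{\left(-2 - 1385\right) - 48177} = \frac{1}{-1387 - 48177} = \frac{1}{-49564} = - \frac{1}{49564}$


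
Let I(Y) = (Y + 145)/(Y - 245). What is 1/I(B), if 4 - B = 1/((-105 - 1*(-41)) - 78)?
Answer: -11407/7053 ≈ -1.6173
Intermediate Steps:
B = 569/142 (B = 4 - 1/((-105 - 1*(-41)) - 78) = 4 - 1/((-105 + 41) - 78) = 4 - 1/(-64 - 78) = 4 - 1/(-142) = 4 - 1*(-1/142) = 4 + 1/142 = 569/142 ≈ 4.0070)
I(Y) = (145 + Y)/(-245 + Y)
1/I(B) = 1/((145 + 569/142)/(-245 + 569/142)) = 1/((21159/142)/(-34221/142)) = 1/(-142/34221*21159/142) = 1/(-7053/11407) = -11407/7053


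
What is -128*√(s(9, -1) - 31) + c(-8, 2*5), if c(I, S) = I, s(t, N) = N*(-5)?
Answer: -8 - 128*I*√26 ≈ -8.0 - 652.67*I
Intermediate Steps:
s(t, N) = -5*N
-128*√(s(9, -1) - 31) + c(-8, 2*5) = -128*√(-5*(-1) - 31) - 8 = -128*√(5 - 31) - 8 = -128*I*√26 - 8 = -8 - 128*I*√26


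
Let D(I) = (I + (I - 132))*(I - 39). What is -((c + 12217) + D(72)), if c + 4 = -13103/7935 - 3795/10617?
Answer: -354029087393/28081965 ≈ -12607.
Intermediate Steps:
D(I) = (-132 + 2*I)*(-39 + I) (D(I) = (I + (-132 + I))*(-39 + I) = (-132 + 2*I)*(-39 + I))
c = -168737152/28081965 (c = -4 + (-13103/7935 - 3795/10617) = -4 + (-13103*1/7935 - 3795*1/10617) = -4 + (-13103/7935 - 1265/3539) = -4 - 56409292/28081965 = -168737152/28081965 ≈ -6.0087)
-((c + 12217) + D(72)) = -((-168737152/28081965 + 12217) + (5148 - 210*72 + 2*72²)) = -(342908629253/28081965 + (5148 - 15120 + 2*5184)) = -(342908629253/28081965 + (5148 - 15120 + 10368)) = -(342908629253/28081965 + 396) = -1*354029087393/28081965 = -354029087393/28081965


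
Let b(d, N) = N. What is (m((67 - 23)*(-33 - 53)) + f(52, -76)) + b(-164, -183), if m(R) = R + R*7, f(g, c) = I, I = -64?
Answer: -30519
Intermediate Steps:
f(g, c) = -64
m(R) = 8*R (m(R) = R + 7*R = 8*R)
(m((67 - 23)*(-33 - 53)) + f(52, -76)) + b(-164, -183) = (8*((67 - 23)*(-33 - 53)) - 64) - 183 = (8*(44*(-86)) - 64) - 183 = (8*(-3784) - 64) - 183 = (-30272 - 64) - 183 = -30336 - 183 = -30519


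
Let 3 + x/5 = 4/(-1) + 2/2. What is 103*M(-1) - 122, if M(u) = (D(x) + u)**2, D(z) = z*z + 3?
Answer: 83801090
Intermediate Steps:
x = -30 (x = -15 + 5*(4/(-1) + 2/2) = -15 + 5*(4*(-1) + 2*(1/2)) = -15 + 5*(-4 + 1) = -15 + 5*(-3) = -15 - 15 = -30)
D(z) = 3 + z**2 (D(z) = z**2 + 3 = 3 + z**2)
M(u) = (903 + u)**2 (M(u) = ((3 + (-30)**2) + u)**2 = ((3 + 900) + u)**2 = (903 + u)**2)
103*M(-1) - 122 = 103*(903 - 1)**2 - 122 = 103*902**2 - 122 = 103*813604 - 122 = 83801212 - 122 = 83801090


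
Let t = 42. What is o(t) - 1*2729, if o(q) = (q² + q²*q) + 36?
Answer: 73159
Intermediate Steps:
o(q) = 36 + q² + q³ (o(q) = (q² + q³) + 36 = 36 + q² + q³)
o(t) - 1*2729 = (36 + 42² + 42³) - 1*2729 = (36 + 1764 + 74088) - 2729 = 75888 - 2729 = 73159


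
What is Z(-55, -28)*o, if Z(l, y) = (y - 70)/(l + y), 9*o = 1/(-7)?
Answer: -14/747 ≈ -0.018742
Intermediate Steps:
o = -1/63 (o = (1/9)/(-7) = (1/9)*(-1/7) = -1/63 ≈ -0.015873)
Z(l, y) = (-70 + y)/(l + y)
Z(-55, -28)*o = ((-70 - 28)/(-55 - 28))*(-1/63) = (-98/(-83))*(-1/63) = -1/83*(-98)*(-1/63) = (98/83)*(-1/63) = -14/747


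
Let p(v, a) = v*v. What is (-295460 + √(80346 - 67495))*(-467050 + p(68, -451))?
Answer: 136628385960 - 462426*√12851 ≈ 1.3658e+11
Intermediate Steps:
p(v, a) = v²
(-295460 + √(80346 - 67495))*(-467050 + p(68, -451)) = (-295460 + √(80346 - 67495))*(-467050 + 68²) = (-295460 + √12851)*(-467050 + 4624) = (-295460 + √12851)*(-462426) = 136628385960 - 462426*√12851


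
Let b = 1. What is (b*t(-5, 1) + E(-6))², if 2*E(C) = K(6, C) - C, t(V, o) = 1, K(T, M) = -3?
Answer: 25/4 ≈ 6.2500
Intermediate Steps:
E(C) = -3/2 - C/2 (E(C) = (-3 - C)/2 = -3/2 - C/2)
(b*t(-5, 1) + E(-6))² = (1*1 + (-3/2 - ½*(-6)))² = (1 + (-3/2 + 3))² = (1 + 3/2)² = (5/2)² = 25/4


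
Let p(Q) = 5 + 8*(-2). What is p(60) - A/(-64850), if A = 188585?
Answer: -104953/12970 ≈ -8.0920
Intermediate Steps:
p(Q) = -11 (p(Q) = 5 - 16 = -11)
p(60) - A/(-64850) = -11 - 188585/(-64850) = -11 - 188585*(-1)/64850 = -11 - 1*(-37717/12970) = -11 + 37717/12970 = -104953/12970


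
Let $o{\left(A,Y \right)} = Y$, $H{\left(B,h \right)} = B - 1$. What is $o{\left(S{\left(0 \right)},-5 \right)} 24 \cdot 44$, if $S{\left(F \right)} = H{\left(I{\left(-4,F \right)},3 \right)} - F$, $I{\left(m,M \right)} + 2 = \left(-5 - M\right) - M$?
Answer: $-5280$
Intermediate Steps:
$I{\left(m,M \right)} = -7 - 2 M$ ($I{\left(m,M \right)} = -2 - \left(5 + 2 M\right) = -7 - 2 M$)
$H{\left(B,h \right)} = -1 + B$
$S{\left(F \right)} = -8 - 3 F$ ($S{\left(F \right)} = \left(-1 - \left(7 + 2 F\right)\right) - F = \left(-8 - 2 F\right) - F = -8 - 3 F$)
$o{\left(S{\left(0 \right)},-5 \right)} 24 \cdot 44 = \left(-5\right) 24 \cdot 44 = \left(-120\right) 44 = -5280$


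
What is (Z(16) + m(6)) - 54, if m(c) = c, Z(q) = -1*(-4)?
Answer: -44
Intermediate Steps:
Z(q) = 4
(Z(16) + m(6)) - 54 = (4 + 6) - 54 = 10 - 54 = -44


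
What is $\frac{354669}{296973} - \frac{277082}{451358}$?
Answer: $\frac{12966136286}{22340189889} \approx 0.58039$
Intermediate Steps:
$\frac{354669}{296973} - \frac{277082}{451358} = 354669 \cdot \frac{1}{296973} - \frac{138541}{225679} = \frac{118223}{98991} - \frac{138541}{225679} = \frac{12966136286}{22340189889}$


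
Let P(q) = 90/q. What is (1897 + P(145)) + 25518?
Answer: 795053/29 ≈ 27416.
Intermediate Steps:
(1897 + P(145)) + 25518 = (1897 + 90/145) + 25518 = (1897 + 90*(1/145)) + 25518 = (1897 + 18/29) + 25518 = 55031/29 + 25518 = 795053/29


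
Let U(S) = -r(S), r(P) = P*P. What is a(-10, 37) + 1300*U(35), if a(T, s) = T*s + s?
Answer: -1592833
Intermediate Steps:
r(P) = P**2
a(T, s) = s + T*s
U(S) = -S**2
a(-10, 37) + 1300*U(35) = 37*(1 - 10) + 1300*(-1*35**2) = 37*(-9) + 1300*(-1*1225) = -333 + 1300*(-1225) = -333 - 1592500 = -1592833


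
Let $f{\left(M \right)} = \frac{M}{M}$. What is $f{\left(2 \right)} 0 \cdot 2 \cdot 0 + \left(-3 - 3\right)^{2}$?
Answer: $36$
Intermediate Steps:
$f{\left(M \right)} = 1$
$f{\left(2 \right)} 0 \cdot 2 \cdot 0 + \left(-3 - 3\right)^{2} = 1 \cdot 0 \cdot 2 \cdot 0 + \left(-3 - 3\right)^{2} = 1 \cdot 0 \cdot 0 + \left(-6\right)^{2} = 1 \cdot 0 + 36 = 0 + 36 = 36$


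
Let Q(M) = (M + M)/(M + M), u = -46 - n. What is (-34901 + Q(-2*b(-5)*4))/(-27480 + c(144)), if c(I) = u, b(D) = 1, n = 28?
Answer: 17450/13777 ≈ 1.2666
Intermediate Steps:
u = -74 (u = -46 - 1*28 = -46 - 28 = -74)
Q(M) = 1 (Q(M) = (2*M)/((2*M)) = (2*M)*(1/(2*M)) = 1)
c(I) = -74
(-34901 + Q(-2*b(-5)*4))/(-27480 + c(144)) = (-34901 + 1)/(-27480 - 74) = -34900/(-27554) = -34900*(-1/27554) = 17450/13777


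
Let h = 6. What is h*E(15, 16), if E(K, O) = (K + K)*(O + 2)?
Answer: 3240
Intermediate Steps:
E(K, O) = 2*K*(2 + O) (E(K, O) = (2*K)*(2 + O) = 2*K*(2 + O))
h*E(15, 16) = 6*(2*15*(2 + 16)) = 6*(2*15*18) = 6*540 = 3240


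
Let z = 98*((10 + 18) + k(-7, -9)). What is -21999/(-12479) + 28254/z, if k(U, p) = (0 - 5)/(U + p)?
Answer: 1102988377/92332121 ≈ 11.946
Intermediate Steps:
k(U, p) = -5/(U + p)
z = 22197/8 (z = 98*((10 + 18) - 5/(-7 - 9)) = 98*(28 - 5/(-16)) = 98*(28 - 5*(-1/16)) = 98*(28 + 5/16) = 98*(453/16) = 22197/8 ≈ 2774.6)
-21999/(-12479) + 28254/z = -21999/(-12479) + 28254/(22197/8) = -21999*(-1/12479) + 28254*(8/22197) = 21999/12479 + 75344/7399 = 1102988377/92332121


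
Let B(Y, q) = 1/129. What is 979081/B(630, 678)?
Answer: 126301449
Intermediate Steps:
B(Y, q) = 1/129
979081/B(630, 678) = 979081/(1/129) = 979081*129 = 126301449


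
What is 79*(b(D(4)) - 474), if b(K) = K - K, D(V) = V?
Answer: -37446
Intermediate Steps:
b(K) = 0
79*(b(D(4)) - 474) = 79*(0 - 474) = 79*(-474) = -37446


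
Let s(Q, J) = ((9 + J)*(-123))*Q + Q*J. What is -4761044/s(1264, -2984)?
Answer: -1190261/114689356 ≈ -0.010378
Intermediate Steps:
s(Q, J) = J*Q + Q*(-1107 - 123*J) (s(Q, J) = (-1107 - 123*J)*Q + J*Q = Q*(-1107 - 123*J) + J*Q = J*Q + Q*(-1107 - 123*J))
-4761044/s(1264, -2984) = -4761044*(-1/(1264*(1107 + 122*(-2984)))) = -4761044*(-1/(1264*(1107 - 364048))) = -4761044/((-1*1264*(-362941))) = -4761044/458757424 = -4761044*1/458757424 = -1190261/114689356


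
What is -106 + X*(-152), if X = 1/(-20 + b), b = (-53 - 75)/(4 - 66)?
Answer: -13556/139 ≈ -97.525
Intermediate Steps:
b = 64/31 (b = -128/(-62) = -128*(-1/62) = 64/31 ≈ 2.0645)
X = -31/556 (X = 1/(-20 + 64/31) = 1/(-556/31) = -31/556 ≈ -0.055755)
-106 + X*(-152) = -106 - 31/556*(-152) = -106 + 1178/139 = -13556/139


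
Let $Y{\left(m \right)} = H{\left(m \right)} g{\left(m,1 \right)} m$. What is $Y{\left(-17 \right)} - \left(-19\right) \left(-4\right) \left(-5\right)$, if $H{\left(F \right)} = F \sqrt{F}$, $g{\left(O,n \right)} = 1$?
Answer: $380 + 289 i \sqrt{17} \approx 380.0 + 1191.6 i$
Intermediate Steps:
$H{\left(F \right)} = F^{\frac{3}{2}}$
$Y{\left(m \right)} = m^{\frac{5}{2}}$ ($Y{\left(m \right)} = m^{\frac{3}{2}} \cdot 1 m = m^{\frac{3}{2}} m = m^{\frac{5}{2}}$)
$Y{\left(-17 \right)} - \left(-19\right) \left(-4\right) \left(-5\right) = \left(-17\right)^{\frac{5}{2}} - \left(-19\right) \left(-4\right) \left(-5\right) = 289 i \sqrt{17} - 76 \left(-5\right) = 289 i \sqrt{17} - -380 = 289 i \sqrt{17} + 380 = 380 + 289 i \sqrt{17}$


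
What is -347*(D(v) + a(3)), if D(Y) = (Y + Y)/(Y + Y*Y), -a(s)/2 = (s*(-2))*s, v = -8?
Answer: -86750/7 ≈ -12393.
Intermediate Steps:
a(s) = 4*s**2 (a(s) = -2*s*(-2)*s = -2*(-2*s)*s = -(-4)*s**2 = 4*s**2)
D(Y) = 2*Y/(Y + Y**2) (D(Y) = (2*Y)/(Y + Y**2) = 2*Y/(Y + Y**2))
-347*(D(v) + a(3)) = -347*(2/(1 - 8) + 4*3**2) = -347*(2/(-7) + 4*9) = -347*(2*(-1/7) + 36) = -347*(-2/7 + 36) = -347*250/7 = -86750/7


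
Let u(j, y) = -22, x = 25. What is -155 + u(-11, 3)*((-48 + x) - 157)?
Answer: 3805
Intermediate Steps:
-155 + u(-11, 3)*((-48 + x) - 157) = -155 - 22*((-48 + 25) - 157) = -155 - 22*(-23 - 157) = -155 - 22*(-180) = -155 + 3960 = 3805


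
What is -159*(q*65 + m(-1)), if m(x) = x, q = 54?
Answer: -557931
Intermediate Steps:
-159*(q*65 + m(-1)) = -159*(54*65 - 1) = -159*(3510 - 1) = -159*3509 = -557931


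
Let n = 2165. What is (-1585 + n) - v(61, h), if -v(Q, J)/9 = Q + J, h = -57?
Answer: 616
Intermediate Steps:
v(Q, J) = -9*J - 9*Q (v(Q, J) = -9*(Q + J) = -9*(J + Q) = -9*J - 9*Q)
(-1585 + n) - v(61, h) = (-1585 + 2165) - (-9*(-57) - 9*61) = 580 - (513 - 549) = 580 - 1*(-36) = 580 + 36 = 616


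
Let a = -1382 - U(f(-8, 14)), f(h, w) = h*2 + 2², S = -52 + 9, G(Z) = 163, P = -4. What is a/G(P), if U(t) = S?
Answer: -1339/163 ≈ -8.2147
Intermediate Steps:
S = -43
f(h, w) = 4 + 2*h (f(h, w) = 2*h + 4 = 4 + 2*h)
U(t) = -43
a = -1339 (a = -1382 - 1*(-43) = -1382 + 43 = -1339)
a/G(P) = -1339/163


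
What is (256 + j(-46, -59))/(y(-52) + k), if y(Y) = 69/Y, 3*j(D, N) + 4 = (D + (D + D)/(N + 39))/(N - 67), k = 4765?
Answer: 1391078/26009655 ≈ 0.053483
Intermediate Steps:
j(D, N) = -4/3 + (D + 2*D/(39 + N))/(3*(-67 + N)) (j(D, N) = -4/3 + ((D + (D + D)/(N + 39))/(N - 67))/3 = -4/3 + ((D + (2*D)/(39 + N))/(-67 + N))/3 = -4/3 + ((D + 2*D/(39 + N))/(-67 + N))/3 = -4/3 + (D + 2*D/(39 + N))/(3*(-67 + N)))
(256 + j(-46, -59))/(y(-52) + k) = (256 + (-10452 - 112*(-59) - 41*(-46) + 4*(-59)² - 1*(-46)*(-59))/(3*(2613 - 1*(-59)² + 28*(-59))))/(69/(-52) + 4765) = (256 + (-10452 + 6608 + 1886 + 4*3481 - 2714)/(3*(2613 - 1*3481 - 1652)))/(69*(-1/52) + 4765) = (256 + (-10452 + 6608 + 1886 + 13924 - 2714)/(3*(2613 - 3481 - 1652)))/(-69/52 + 4765) = (256 + (⅓)*9252/(-2520))/(247711/52) = (256 + (⅓)*(-1/2520)*9252)*(52/247711) = (256 - 257/210)*(52/247711) = (53503/210)*(52/247711) = 1391078/26009655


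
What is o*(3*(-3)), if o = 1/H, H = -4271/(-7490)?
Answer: -67410/4271 ≈ -15.783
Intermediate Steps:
H = 4271/7490 (H = -4271*(-1/7490) = 4271/7490 ≈ 0.57023)
o = 7490/4271 (o = 1/(4271/7490) = 7490/4271 ≈ 1.7537)
o*(3*(-3)) = 7490*(3*(-3))/4271 = (7490/4271)*(-9) = -67410/4271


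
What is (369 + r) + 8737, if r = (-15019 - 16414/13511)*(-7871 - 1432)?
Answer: 1888056389435/13511 ≈ 1.3974e+8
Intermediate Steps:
r = 1887933358269/13511 (r = (-15019 - 16414*1/13511)*(-9303) = (-15019 - 16414/13511)*(-9303) = -202938123/13511*(-9303) = 1887933358269/13511 ≈ 1.3973e+8)
(369 + r) + 8737 = (369 + 1887933358269/13511) + 8737 = 1887938343828/13511 + 8737 = 1888056389435/13511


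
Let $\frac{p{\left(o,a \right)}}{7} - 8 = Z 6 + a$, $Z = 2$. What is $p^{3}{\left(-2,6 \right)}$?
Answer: $6028568$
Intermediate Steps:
$p{\left(o,a \right)} = 140 + 7 a$ ($p{\left(o,a \right)} = 56 + 7 \left(2 \cdot 6 + a\right) = 56 + 7 \left(12 + a\right) = 56 + \left(84 + 7 a\right) = 140 + 7 a$)
$p^{3}{\left(-2,6 \right)} = \left(140 + 7 \cdot 6\right)^{3} = \left(140 + 42\right)^{3} = 182^{3} = 6028568$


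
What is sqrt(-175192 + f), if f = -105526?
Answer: I*sqrt(280718) ≈ 529.83*I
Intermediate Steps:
sqrt(-175192 + f) = sqrt(-175192 - 105526) = sqrt(-280718) = I*sqrt(280718)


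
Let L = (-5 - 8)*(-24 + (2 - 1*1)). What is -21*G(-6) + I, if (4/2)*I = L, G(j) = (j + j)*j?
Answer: -2725/2 ≈ -1362.5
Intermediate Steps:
G(j) = 2*j² (G(j) = (2*j)*j = 2*j²)
L = 299 (L = -13*(-24 + (2 - 1)) = -13*(-24 + 1) = -13*(-23) = 299)
I = 299/2 (I = (½)*299 = 299/2 ≈ 149.50)
-21*G(-6) + I = -42*(-6)² + 299/2 = -42*36 + 299/2 = -21*72 + 299/2 = -1512 + 299/2 = -2725/2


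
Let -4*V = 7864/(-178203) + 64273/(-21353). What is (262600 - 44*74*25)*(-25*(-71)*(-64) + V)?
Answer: -26108760958031653900/1268389553 ≈ -2.0584e+10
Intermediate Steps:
V = 11621561411/15220674636 (V = -(7864/(-178203) + 64273/(-21353))/4 = -(7864*(-1/178203) + 64273*(-1/21353))/4 = -(-7864/178203 - 64273/21353)/4 = -1/4*(-11621561411/3805168659) = 11621561411/15220674636 ≈ 0.76354)
(262600 - 44*74*25)*(-25*(-71)*(-64) + V) = (262600 - 44*74*25)*(-25*(-71)*(-64) + 11621561411/15220674636) = (262600 - 3256*25)*(1775*(-64) + 11621561411/15220674636) = (262600 - 81400)*(-113600 + 11621561411/15220674636) = 181200*(-1729057017088189/15220674636) = -26108760958031653900/1268389553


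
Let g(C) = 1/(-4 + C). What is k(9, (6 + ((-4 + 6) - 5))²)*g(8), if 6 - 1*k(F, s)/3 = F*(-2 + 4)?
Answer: -9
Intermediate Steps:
k(F, s) = 18 - 6*F (k(F, s) = 18 - 3*F*(-2 + 4) = 18 - 3*F*2 = 18 - 6*F)
k(9, (6 + ((-4 + 6) - 5))²)*g(8) = (18 - 6*9)/(-4 + 8) = (18 - 54)/4 = -36*¼ = -9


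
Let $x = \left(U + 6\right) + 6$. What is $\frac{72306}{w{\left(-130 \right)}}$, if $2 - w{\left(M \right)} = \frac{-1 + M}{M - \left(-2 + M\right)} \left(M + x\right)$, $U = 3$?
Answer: $- \frac{144612}{15061} \approx -9.6017$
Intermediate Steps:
$x = 15$ ($x = \left(3 + 6\right) + 6 = 9 + 6 = 15$)
$w{\left(M \right)} = 2 - \left(15 + M\right) \left(- \frac{1}{2} + \frac{M}{2}\right)$ ($w{\left(M \right)} = 2 - \frac{-1 + M}{M - \left(-2 + M\right)} \left(M + 15\right) = 2 - \frac{-1 + M}{2} \left(15 + M\right) = 2 - \left(-1 + M\right) \frac{1}{2} \left(15 + M\right) = 2 - \left(- \frac{1}{2} + \frac{M}{2}\right) \left(15 + M\right) = 2 - \left(15 + M\right) \left(- \frac{1}{2} + \frac{M}{2}\right)$)
$\frac{72306}{w{\left(-130 \right)}} = \frac{72306}{\frac{19}{2} - -910 - \frac{\left(-130\right)^{2}}{2}} = \frac{72306}{\frac{19}{2} + 910 - 8450} = \frac{72306}{- \frac{15061}{2}} = 72306 \left(- \frac{2}{15061}\right) = - \frac{144612}{15061}$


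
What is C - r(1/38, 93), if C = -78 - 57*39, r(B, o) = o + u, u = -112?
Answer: -2282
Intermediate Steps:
r(B, o) = -112 + o (r(B, o) = o - 112 = -112 + o)
C = -2301 (C = -78 - 2223 = -2301)
C - r(1/38, 93) = -2301 - (-112 + 93) = -2301 - 1*(-19) = -2301 + 19 = -2282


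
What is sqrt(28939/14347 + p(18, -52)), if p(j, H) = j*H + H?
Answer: I*sqrt(202951184259)/14347 ≈ 31.4*I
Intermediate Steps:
p(j, H) = H + H*j (p(j, H) = H*j + H = H + H*j)
sqrt(28939/14347 + p(18, -52)) = sqrt(28939/14347 - 52*(1 + 18)) = sqrt(28939*(1/14347) - 52*19) = sqrt(28939/14347 - 988) = sqrt(-14145897/14347) = I*sqrt(202951184259)/14347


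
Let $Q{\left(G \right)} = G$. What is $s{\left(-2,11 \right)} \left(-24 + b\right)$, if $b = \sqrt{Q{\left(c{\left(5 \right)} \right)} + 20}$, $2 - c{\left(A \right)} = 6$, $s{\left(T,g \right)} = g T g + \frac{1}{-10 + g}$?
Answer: $4820$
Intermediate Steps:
$s{\left(T,g \right)} = \frac{1}{-10 + g} + T g^{2}$ ($s{\left(T,g \right)} = T g g + \frac{1}{-10 + g} = T g^{2} + \frac{1}{-10 + g} = \frac{1}{-10 + g} + T g^{2}$)
$c{\left(A \right)} = -4$ ($c{\left(A \right)} = 2 - 6 = -4$)
$b = 4$ ($b = \sqrt{-4 + 20} = \sqrt{16} = 4$)
$s{\left(-2,11 \right)} \left(-24 + b\right) = \frac{1 - 2 \cdot 11^{3} - - 20 \cdot 11^{2}}{-10 + 11} \left(-24 + 4\right) = \frac{1 - 2662 - \left(-20\right) 121}{1} \left(-20\right) = 1 \left(1 - 2662 + 2420\right) \left(-20\right) = 1 \left(-241\right) \left(-20\right) = \left(-241\right) \left(-20\right) = 4820$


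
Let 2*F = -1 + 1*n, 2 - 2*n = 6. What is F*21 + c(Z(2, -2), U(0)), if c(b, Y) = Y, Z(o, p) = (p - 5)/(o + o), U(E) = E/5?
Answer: -63/2 ≈ -31.500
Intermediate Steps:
U(E) = E/5 (U(E) = E*(1/5) = E/5)
Z(o, p) = (-5 + p)/(2*o) (Z(o, p) = (-5 + p)/((2*o)) = (-5 + p)*(1/(2*o)) = (-5 + p)/(2*o))
n = -2 (n = 1 - 1/2*6 = 1 - 3 = -2)
F = -3/2 (F = (-1 + 1*(-2))/2 = (-1 - 2)/2 = (1/2)*(-3) = -3/2 ≈ -1.5000)
F*21 + c(Z(2, -2), U(0)) = -3/2*21 + (1/5)*0 = -63/2 + 0 = -63/2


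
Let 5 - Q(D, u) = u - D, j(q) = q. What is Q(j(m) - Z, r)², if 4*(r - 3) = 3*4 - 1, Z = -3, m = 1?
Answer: 169/16 ≈ 10.563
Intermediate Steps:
r = 23/4 (r = 3 + (3*4 - 1)/4 = 3 + (12 - 1)/4 = 3 + (¼)*11 = 3 + 11/4 = 23/4 ≈ 5.7500)
Q(D, u) = 5 + D - u (Q(D, u) = 5 - (u - D) = 5 + (D - u) = 5 + D - u)
Q(j(m) - Z, r)² = (5 + (1 - 1*(-3)) - 1*23/4)² = (5 + (1 + 3) - 23/4)² = (5 + 4 - 23/4)² = (13/4)² = 169/16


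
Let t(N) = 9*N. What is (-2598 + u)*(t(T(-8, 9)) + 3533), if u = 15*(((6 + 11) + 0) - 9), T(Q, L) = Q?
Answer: -8576358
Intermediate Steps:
u = 120 (u = 15*((17 + 0) - 9) = 15*(17 - 9) = 15*8 = 120)
(-2598 + u)*(t(T(-8, 9)) + 3533) = (-2598 + 120)*(9*(-8) + 3533) = -2478*(-72 + 3533) = -2478*3461 = -8576358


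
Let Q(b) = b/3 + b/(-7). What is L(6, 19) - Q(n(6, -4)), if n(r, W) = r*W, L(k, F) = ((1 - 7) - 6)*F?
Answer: -1564/7 ≈ -223.43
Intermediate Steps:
L(k, F) = -12*F (L(k, F) = (-6 - 6)*F = -12*F)
n(r, W) = W*r
Q(b) = 4*b/21 (Q(b) = b*(⅓) + b*(-⅐) = b/3 - b/7 = 4*b/21)
L(6, 19) - Q(n(6, -4)) = -12*19 - 4*(-4*6)/21 = -228 - 4*(-24)/21 = -228 - 1*(-32/7) = -228 + 32/7 = -1564/7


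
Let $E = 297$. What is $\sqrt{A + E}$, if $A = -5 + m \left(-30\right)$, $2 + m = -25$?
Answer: $\sqrt{1102} \approx 33.196$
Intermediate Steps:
$m = -27$ ($m = -2 - 25 = -27$)
$A = 805$ ($A = -5 - -810 = -5 + 810 = 805$)
$\sqrt{A + E} = \sqrt{805 + 297} = \sqrt{1102}$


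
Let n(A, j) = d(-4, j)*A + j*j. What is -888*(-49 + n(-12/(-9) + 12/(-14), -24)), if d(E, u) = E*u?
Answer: -3559992/7 ≈ -5.0857e+5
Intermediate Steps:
n(A, j) = j² - 4*A*j (n(A, j) = (-4*j)*A + j*j = -4*A*j + j² = j² - 4*A*j)
-888*(-49 + n(-12/(-9) + 12/(-14), -24)) = -888*(-49 - 24*(-24 - 4*(-12/(-9) + 12/(-14)))) = -888*(-49 - 24*(-24 - 4*(-12*(-⅑) + 12*(-1/14)))) = -888*(-49 - 24*(-24 - 4*(4/3 - 6/7))) = -888*(-49 - 24*(-24 - 4*10/21)) = -888*(-49 - 24*(-24 - 40/21)) = -888*(-49 - 24*(-544/21)) = -888*(-49 + 4352/7) = -888*4009/7 = -3559992/7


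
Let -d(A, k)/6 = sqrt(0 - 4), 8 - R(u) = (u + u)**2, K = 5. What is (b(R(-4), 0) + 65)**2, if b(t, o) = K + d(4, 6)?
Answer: 4756 - 1680*I ≈ 4756.0 - 1680.0*I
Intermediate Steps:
R(u) = 8 - 4*u**2 (R(u) = 8 - (u + u)**2 = 8 - (2*u)**2 = 8 - 4*u**2)
d(A, k) = -12*I (d(A, k) = -6*sqrt(0 - 4) = -12*I)
b(t, o) = 5 - 12*I
(b(R(-4), 0) + 65)**2 = ((5 - 12*I) + 65)**2 = (70 - 12*I)**2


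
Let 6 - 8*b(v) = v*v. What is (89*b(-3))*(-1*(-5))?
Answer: -1335/8 ≈ -166.88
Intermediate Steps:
b(v) = 3/4 - v**2/8 (b(v) = 3/4 - v*v/8 = 3/4 - v**2/8)
(89*b(-3))*(-1*(-5)) = (89*(3/4 - 1/8*(-3)**2))*(-1*(-5)) = (89*(3/4 - 1/8*9))*5 = (89*(3/4 - 9/8))*5 = (89*(-3/8))*5 = -267/8*5 = -1335/8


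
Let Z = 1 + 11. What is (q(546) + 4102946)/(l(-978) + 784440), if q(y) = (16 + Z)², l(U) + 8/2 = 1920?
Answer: 2051865/393178 ≈ 5.2187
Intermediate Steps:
Z = 12
l(U) = 1916 (l(U) = -4 + 1920 = 1916)
q(y) = 784 (q(y) = (16 + 12)² = 28² = 784)
(q(546) + 4102946)/(l(-978) + 784440) = (784 + 4102946)/(1916 + 784440) = 4103730/786356 = 4103730*(1/786356) = 2051865/393178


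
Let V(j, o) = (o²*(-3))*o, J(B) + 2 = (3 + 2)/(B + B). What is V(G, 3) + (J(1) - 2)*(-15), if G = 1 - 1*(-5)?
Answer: -117/2 ≈ -58.500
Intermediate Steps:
G = 6 (G = 1 + 5 = 6)
J(B) = -2 + 5/(2*B) (J(B) = -2 + (3 + 2)/(B + B) = -2 + 5/((2*B)) = -2 + 5*(1/(2*B)) = -2 + 5/(2*B))
V(j, o) = -3*o³ (V(j, o) = (-3*o²)*o = -3*o³)
V(G, 3) + (J(1) - 2)*(-15) = -3*3³ + ((-2 + (5/2)/1) - 2)*(-15) = -3*27 + ((-2 + (5/2)*1) - 2)*(-15) = -81 + ((-2 + 5/2) - 2)*(-15) = -81 + (½ - 2)*(-15) = -81 - 3/2*(-15) = -81 + 45/2 = -117/2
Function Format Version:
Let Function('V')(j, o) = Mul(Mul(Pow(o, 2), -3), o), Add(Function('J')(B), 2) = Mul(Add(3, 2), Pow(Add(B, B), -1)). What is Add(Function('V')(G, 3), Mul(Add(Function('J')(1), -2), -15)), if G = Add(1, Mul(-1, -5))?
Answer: Rational(-117, 2) ≈ -58.500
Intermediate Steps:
G = 6 (G = Add(1, 5) = 6)
Function('J')(B) = Add(-2, Mul(Rational(5, 2), Pow(B, -1))) (Function('J')(B) = Add(-2, Mul(Add(3, 2), Pow(Add(B, B), -1))) = Add(-2, Mul(5, Pow(Mul(2, B), -1))) = Add(-2, Mul(5, Mul(Rational(1, 2), Pow(B, -1)))) = Add(-2, Mul(Rational(5, 2), Pow(B, -1))))
Function('V')(j, o) = Mul(-3, Pow(o, 3)) (Function('V')(j, o) = Mul(Mul(-3, Pow(o, 2)), o) = Mul(-3, Pow(o, 3)))
Add(Function('V')(G, 3), Mul(Add(Function('J')(1), -2), -15)) = Add(Mul(-3, Pow(3, 3)), Mul(Add(Add(-2, Mul(Rational(5, 2), Pow(1, -1))), -2), -15)) = Add(Mul(-3, 27), Mul(Add(Add(-2, Mul(Rational(5, 2), 1)), -2), -15)) = Add(-81, Mul(Add(Add(-2, Rational(5, 2)), -2), -15)) = Add(-81, Mul(Add(Rational(1, 2), -2), -15)) = Add(-81, Mul(Rational(-3, 2), -15)) = Add(-81, Rational(45, 2)) = Rational(-117, 2)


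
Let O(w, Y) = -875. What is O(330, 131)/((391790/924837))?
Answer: -23120925/11194 ≈ -2065.5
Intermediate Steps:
O(330, 131)/((391790/924837)) = -875/(391790/924837) = -875/(391790*(1/924837)) = -875/391790/924837 = -875*924837/391790 = -23120925/11194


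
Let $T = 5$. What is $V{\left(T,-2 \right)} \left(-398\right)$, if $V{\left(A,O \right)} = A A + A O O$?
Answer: $-17910$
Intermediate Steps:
$V{\left(A,O \right)} = A^{2} + A O^{2}$
$V{\left(T,-2 \right)} \left(-398\right) = 5 \left(5 + \left(-2\right)^{2}\right) \left(-398\right) = 5 \left(5 + 4\right) \left(-398\right) = 5 \cdot 9 \left(-398\right) = 45 \left(-398\right) = -17910$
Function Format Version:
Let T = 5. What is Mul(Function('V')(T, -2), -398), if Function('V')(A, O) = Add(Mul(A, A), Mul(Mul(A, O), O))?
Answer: -17910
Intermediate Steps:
Function('V')(A, O) = Add(Pow(A, 2), Mul(A, Pow(O, 2)))
Mul(Function('V')(T, -2), -398) = Mul(Mul(5, Add(5, Pow(-2, 2))), -398) = Mul(Mul(5, Add(5, 4)), -398) = Mul(Mul(5, 9), -398) = Mul(45, -398) = -17910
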